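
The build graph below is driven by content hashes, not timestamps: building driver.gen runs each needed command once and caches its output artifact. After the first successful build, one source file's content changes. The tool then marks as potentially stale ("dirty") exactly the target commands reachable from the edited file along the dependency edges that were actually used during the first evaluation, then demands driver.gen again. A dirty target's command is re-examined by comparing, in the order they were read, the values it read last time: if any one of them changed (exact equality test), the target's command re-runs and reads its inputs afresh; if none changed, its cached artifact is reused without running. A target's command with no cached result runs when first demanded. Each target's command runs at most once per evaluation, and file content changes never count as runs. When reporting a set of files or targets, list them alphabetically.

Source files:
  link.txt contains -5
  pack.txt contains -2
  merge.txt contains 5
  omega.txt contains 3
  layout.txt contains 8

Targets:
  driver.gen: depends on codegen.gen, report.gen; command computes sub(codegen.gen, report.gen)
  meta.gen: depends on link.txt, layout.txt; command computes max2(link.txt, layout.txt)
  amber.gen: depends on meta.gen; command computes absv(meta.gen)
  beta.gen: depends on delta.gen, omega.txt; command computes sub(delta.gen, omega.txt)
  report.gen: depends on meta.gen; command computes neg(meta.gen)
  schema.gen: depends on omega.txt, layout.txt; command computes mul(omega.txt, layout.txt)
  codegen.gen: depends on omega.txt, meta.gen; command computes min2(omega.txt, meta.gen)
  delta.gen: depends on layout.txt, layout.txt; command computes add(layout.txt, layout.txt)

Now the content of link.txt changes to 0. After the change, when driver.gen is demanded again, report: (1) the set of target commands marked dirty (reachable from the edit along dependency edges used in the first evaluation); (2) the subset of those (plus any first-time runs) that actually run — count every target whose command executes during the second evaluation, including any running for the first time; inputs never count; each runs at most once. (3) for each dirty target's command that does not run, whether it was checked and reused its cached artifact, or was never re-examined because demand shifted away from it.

Dirty set: codegen.gen, driver.gen, meta.gen, report.gen.
Run set: meta.gen (1 run).
Re-examined without running (cache reused): codegen.gen, driver.gen, report.gen.
The important point: meta.gen recomputes to an identical value, and the output ends up unchanged.

Initial pass — values computed on the first demand:
  meta.gen = max2(-5, 8) = 8
  codegen.gen = min2(3, 8) = 3
  report.gen = neg(8) = -8
  driver.gen = sub(3, -8) = 11

Second demand — change propagation:
  meta.gen: re-runs because link.txt -5->0; new result 8 (unchanged).
  codegen.gen: re-examined; everything it read last time is the same (omega.txt unchanged, meta.gen unchanged) — cache 3 kept, no run.
  report.gen: re-examined; everything it read last time is the same (meta.gen unchanged) — cache -8 kept, no run.
  driver.gen: re-examined; everything it read last time is the same (codegen.gen unchanged, report.gen unchanged) — cache 11 kept, no run.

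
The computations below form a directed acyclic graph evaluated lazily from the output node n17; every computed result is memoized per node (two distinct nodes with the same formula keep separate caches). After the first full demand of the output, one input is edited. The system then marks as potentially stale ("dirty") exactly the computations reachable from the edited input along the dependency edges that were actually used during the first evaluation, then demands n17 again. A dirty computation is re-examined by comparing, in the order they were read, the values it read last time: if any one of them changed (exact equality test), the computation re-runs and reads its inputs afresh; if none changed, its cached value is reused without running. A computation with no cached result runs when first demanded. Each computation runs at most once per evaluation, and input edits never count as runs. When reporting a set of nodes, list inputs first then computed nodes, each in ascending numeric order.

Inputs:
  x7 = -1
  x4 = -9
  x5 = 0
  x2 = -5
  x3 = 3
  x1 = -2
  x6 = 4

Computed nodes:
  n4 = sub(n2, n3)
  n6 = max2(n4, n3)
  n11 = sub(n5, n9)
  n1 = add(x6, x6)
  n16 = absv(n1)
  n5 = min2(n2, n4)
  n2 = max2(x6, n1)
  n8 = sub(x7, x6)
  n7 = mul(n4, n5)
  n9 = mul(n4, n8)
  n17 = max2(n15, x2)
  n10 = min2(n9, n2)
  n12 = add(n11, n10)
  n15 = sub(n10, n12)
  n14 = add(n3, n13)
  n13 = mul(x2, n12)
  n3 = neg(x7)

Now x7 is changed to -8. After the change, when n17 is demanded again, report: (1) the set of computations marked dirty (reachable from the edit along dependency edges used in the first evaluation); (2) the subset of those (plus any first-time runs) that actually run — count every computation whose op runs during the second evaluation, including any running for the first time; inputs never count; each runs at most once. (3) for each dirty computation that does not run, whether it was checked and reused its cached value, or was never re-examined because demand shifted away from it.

First demand of the output computes:
  n1 = add(4, 4) = 8
  n2 = max2(4, 8) = 8
  n3 = neg(-1) = 1
  n4 = sub(8, 1) = 7
  n5 = min2(8, 7) = 7
  n8 = sub(-1, 4) = -5
  n9 = mul(7, -5) = -35
  n10 = min2(-35, 8) = -35
  n11 = sub(7, -35) = 42
  n12 = add(42, -35) = 7
  n15 = sub(-35, 7) = -42
  n17 = max2(-42, -5) = -5

After the edit, cleaning proceeds:
  n3: a read changed (x7 -1->-8) — executes, giving 8.
  n4: a read changed (n3 1->8) — executes, giving 0.
  n5: a read changed (n4 7->0) — executes, giving 0.
  n8: a read changed (x7 -1->-8) — executes, giving -12.
  n9: a read changed (n4 7->0; n8 -5->-12) — executes, giving 0.
  n10: a read changed (n9 -35->0) — executes, giving 0.
  n11: a read changed (n5 7->0; n9 -35->0) — executes, giving 0.
  n12: a read changed (n11 42->0; n10 -35->0) — executes, giving 0.
  n15: a read changed (n10 -35->0; n12 7->0) — executes, giving 0.
  n17: a read changed (n15 -42->0) — executes, giving 0.

The edit dirties: n3, n4, n5, n8, n9, n10, n11, n12, n15, n17.
10 computations run: n3, n4, n5, n8, n9, n10, n11, n12, n15, n17.
No dirty computation escaped a run.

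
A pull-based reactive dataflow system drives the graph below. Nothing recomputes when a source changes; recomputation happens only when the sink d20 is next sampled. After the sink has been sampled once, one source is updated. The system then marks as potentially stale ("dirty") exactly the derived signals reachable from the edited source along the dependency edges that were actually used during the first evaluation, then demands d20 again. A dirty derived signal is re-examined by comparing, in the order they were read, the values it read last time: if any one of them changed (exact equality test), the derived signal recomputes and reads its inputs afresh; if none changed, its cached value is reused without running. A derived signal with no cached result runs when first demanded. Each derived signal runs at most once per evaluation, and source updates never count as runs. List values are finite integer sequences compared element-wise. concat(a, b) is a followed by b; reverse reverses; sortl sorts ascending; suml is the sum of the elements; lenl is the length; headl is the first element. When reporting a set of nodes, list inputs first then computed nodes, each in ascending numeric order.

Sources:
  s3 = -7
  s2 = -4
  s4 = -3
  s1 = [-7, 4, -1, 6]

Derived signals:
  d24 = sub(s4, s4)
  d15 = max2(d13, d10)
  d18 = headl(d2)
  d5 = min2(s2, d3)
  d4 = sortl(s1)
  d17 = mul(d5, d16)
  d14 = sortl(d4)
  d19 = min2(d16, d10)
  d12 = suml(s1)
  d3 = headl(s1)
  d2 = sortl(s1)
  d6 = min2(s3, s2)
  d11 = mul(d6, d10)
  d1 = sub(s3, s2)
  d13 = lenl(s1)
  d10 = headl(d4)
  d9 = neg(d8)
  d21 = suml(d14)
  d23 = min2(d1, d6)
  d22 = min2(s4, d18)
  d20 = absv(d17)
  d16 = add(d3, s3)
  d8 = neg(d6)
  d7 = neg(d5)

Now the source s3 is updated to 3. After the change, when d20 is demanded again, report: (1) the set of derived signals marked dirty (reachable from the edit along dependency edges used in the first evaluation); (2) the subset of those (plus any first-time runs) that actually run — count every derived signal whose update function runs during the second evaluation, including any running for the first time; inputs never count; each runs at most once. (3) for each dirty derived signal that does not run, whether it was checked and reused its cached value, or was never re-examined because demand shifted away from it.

First evaluation (everything demanded from the output):
  d3 = headl([-7, 4, -1, 6]) = -7
  d5 = min2(-4, -7) = -7
  d16 = add(-7, -7) = -14
  d17 = mul(-7, -14) = 98
  d20 = absv(98) = 98

Propagation after the edit:
  d16: runs — s3 -7->3; result -4.
  d17: runs — d16 -14->-4; result 28.
  d20: runs — d17 98->28; result 28.

Marked dirty: d16, d17, d20.
Derived signals that run: d16, d17, d20 — 3 in total.
Every dirty derived signal ran.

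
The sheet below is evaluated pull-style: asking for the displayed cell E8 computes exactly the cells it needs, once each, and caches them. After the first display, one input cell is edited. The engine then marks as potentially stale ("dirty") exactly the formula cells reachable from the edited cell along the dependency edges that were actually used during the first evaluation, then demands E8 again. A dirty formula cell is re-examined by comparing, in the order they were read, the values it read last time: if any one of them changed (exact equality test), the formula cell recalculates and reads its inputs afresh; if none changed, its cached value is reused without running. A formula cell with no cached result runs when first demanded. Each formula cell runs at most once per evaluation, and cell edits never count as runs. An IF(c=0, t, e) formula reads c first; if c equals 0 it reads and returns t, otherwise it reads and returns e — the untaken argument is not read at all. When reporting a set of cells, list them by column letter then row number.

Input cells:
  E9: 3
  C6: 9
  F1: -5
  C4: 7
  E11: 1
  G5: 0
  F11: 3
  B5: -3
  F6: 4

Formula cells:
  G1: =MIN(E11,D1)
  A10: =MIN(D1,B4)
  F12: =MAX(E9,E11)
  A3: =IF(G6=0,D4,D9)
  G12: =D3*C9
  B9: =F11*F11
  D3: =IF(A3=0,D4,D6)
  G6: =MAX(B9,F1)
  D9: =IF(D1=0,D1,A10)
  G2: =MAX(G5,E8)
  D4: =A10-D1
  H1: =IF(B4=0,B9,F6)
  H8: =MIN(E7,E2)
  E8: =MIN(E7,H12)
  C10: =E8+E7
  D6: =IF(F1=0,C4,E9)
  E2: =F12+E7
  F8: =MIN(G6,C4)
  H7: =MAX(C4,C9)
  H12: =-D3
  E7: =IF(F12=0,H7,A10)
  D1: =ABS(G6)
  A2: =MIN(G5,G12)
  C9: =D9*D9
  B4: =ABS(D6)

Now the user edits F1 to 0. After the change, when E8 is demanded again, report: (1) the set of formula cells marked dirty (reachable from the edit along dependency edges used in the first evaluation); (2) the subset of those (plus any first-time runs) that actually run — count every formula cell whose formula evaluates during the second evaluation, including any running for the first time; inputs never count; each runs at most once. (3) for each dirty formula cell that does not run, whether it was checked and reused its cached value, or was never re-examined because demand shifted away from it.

The edit dirties: A3, A10, B4, D1, D3, D6, D9, E7, E8, G6, H12.
10 formula cells run: A3, A10, B4, D3, D6, D9, E7, E8, G6, H12.
Cache hits after checking: D1.
Note where the cutoff bites: D1 is checked, finds nothing changed, and keeps its cache.

First demand of the output computes:
  B9 = 3 * 3 = 9
  D6 = IF(F1=0: F1=-5 -> else branch E9) = 3
  B4 = ABS(3) = 3
  F12 = MAX(3, 1) = 3
  G6 = MAX(9, -5) = 9
  D1 = ABS(9) = 9
  A10 = MIN(9, 3) = 3
  D9 = IF(D1=0: D1=9 -> else branch A10) = 3
  A3 = IF(G6=0: G6=9 -> else branch D9) = 3
  D3 = IF(A3=0: A3=3 -> else branch D6) = 3
  E7 = IF(F12=0: F12=3 -> else branch A10) = 3
  H12 = -(3) = -3
  E8 = MIN(3, -3) = -3

After the edit, cleaning proceeds:
  D6: a read changed (F1 -5->0) — executes, giving 7.
  B4: a read changed (D6 3->7) — executes, giving 7.
  G6: a read changed (F1 -5->0) — executes, giving 9 — identical to its old value.
  D1: dirty, but its reads are unchanged (G6 unchanged); cached 9 stands.
  A10: a read changed (B4 3->7) — executes, giving 7.
  D9: a read changed (A10 3->7) — executes, giving 7.
  A3: a read changed (D9 3->7) — executes, giving 7.
  D3: a read changed (A3 3->7; D6 3->7) — executes, giving 7.
  E7: a read changed (A10 3->7) — executes, giving 7.
  H12: a read changed (D3 3->7) — executes, giving -7.
  E8: a read changed (E7 3->7; H12 -3->-7) — executes, giving -7.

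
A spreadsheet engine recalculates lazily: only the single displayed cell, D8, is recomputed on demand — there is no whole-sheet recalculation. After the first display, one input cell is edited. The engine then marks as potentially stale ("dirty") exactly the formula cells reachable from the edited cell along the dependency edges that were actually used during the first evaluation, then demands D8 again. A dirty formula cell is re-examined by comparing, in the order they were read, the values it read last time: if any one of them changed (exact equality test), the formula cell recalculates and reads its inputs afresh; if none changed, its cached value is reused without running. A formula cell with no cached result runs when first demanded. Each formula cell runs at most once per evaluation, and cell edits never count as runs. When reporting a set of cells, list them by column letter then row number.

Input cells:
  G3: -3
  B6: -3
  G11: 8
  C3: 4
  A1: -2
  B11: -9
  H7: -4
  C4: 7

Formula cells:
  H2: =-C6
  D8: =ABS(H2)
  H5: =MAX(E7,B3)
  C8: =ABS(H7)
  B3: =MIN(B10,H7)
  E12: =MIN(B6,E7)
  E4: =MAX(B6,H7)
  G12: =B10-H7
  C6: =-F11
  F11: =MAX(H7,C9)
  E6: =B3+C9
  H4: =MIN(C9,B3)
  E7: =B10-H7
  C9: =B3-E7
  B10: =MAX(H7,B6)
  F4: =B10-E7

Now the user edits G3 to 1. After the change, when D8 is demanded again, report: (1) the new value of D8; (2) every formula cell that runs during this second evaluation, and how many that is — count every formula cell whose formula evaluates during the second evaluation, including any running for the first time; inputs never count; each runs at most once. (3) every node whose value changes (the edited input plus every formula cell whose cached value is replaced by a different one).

New value of D8: 4.
Formula cells that run: none — 0 in total.
Values that change: G3.
Key observation: G3 is never demanded by the output, so the edit triggers no recomputation at all.

First evaluation (everything demanded from the output):
  B10 = MAX(-4, -3) = -3
  B3 = MIN(-3, -4) = -4
  E7 = -3 - -4 = 1
  C9 = -4 - 1 = -5
  F11 = MAX(-4, -5) = -4
  C6 = -(-4) = 4
  H2 = -(4) = -4
  D8 = ABS(-4) = 4

Propagation after the edit:
  G3 feeds no computation that the output demands — nothing is marked dirty and nothing runs.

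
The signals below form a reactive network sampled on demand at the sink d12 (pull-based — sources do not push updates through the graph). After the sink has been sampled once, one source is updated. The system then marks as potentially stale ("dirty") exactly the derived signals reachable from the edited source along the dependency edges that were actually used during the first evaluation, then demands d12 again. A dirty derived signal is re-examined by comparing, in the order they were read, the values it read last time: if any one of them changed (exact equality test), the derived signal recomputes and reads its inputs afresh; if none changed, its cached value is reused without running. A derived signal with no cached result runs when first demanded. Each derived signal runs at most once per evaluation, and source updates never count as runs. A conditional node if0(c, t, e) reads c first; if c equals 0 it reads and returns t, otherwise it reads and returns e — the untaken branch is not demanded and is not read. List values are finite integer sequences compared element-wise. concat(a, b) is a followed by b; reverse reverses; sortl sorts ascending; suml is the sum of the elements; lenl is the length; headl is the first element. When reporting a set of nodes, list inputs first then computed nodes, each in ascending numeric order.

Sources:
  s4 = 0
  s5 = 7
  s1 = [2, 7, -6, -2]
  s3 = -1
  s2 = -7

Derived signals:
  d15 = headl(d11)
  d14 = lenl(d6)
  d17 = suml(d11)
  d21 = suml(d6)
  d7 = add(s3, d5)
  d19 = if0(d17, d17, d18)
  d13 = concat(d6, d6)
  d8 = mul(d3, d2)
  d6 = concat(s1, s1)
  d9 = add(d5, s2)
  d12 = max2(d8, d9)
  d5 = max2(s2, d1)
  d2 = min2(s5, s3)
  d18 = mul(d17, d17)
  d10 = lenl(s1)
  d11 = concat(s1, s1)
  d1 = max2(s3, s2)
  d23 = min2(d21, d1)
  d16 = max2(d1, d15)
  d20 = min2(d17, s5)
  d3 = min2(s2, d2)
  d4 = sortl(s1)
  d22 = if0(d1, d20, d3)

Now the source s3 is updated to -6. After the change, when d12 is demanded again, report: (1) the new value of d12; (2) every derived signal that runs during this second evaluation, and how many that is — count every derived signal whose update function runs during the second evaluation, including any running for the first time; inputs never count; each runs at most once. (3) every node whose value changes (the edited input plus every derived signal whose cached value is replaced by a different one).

d12 now evaluates to 42.
Run set: d1, d2, d3, d5, d8, d9, d12 (7 run).
Changed values: s3, d1, d2, d5, d8, d9, d12.

Initial pass — values computed on the first demand:
  d1 = max2(-1, -7) = -1
  d2 = min2(7, -1) = -1
  d3 = min2(-7, -1) = -7
  d5 = max2(-7, -1) = -1
  d8 = mul(-7, -1) = 7
  d9 = add(-1, -7) = -8
  d12 = max2(7, -8) = 7

Second demand — change propagation:
  d1: re-runs because s3 -1->-6; new result -6.
  d2: re-runs because s3 -1->-6; new result -6.
  d3: re-runs because d2 -1->-6; new result -7 (unchanged).
  d5: re-runs because d1 -1->-6; new result -6.
  d8: re-runs because d2 -1->-6; new result 42.
  d9: re-runs because d5 -1->-6; new result -13.
  d12: re-runs because d8 7->42; d9 -8->-13; new result 42.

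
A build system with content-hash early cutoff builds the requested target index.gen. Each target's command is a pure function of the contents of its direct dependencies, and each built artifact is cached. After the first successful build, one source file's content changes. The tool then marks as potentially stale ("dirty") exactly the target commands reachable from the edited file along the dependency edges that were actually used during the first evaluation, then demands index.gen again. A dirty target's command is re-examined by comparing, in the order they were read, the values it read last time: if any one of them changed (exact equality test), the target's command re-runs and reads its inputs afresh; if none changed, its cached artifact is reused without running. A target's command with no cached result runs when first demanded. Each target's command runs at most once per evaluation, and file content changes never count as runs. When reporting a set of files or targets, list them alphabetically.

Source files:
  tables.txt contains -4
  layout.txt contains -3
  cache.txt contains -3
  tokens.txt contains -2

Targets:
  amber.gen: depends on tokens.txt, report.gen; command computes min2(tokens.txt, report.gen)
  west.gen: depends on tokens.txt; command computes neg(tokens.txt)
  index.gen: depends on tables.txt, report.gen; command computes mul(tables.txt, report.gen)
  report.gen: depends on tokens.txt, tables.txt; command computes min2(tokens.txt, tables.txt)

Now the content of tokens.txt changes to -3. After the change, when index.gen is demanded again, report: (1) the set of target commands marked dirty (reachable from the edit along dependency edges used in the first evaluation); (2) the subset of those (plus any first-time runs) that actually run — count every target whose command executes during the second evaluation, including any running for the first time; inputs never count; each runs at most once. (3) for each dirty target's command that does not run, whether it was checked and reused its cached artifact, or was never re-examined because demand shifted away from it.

First evaluation (everything demanded from the output):
  report.gen = min2(-2, -4) = -4
  index.gen = mul(-4, -4) = 16

Propagation after the edit:
  report.gen: runs — tokens.txt -2->-3; result -4 (same value as before).
  index.gen: checked — values it read are unchanged (tables.txt unchanged, report.gen unchanged); reused cached 16 without running.

Key observation: the change is absorbed at report.gen — it re-runs but produces the same value, and the output's value is unchanged.

Marked dirty: index.gen, report.gen.
Target commands that run: report.gen — 1 in total.
Checked but reused from cache: index.gen.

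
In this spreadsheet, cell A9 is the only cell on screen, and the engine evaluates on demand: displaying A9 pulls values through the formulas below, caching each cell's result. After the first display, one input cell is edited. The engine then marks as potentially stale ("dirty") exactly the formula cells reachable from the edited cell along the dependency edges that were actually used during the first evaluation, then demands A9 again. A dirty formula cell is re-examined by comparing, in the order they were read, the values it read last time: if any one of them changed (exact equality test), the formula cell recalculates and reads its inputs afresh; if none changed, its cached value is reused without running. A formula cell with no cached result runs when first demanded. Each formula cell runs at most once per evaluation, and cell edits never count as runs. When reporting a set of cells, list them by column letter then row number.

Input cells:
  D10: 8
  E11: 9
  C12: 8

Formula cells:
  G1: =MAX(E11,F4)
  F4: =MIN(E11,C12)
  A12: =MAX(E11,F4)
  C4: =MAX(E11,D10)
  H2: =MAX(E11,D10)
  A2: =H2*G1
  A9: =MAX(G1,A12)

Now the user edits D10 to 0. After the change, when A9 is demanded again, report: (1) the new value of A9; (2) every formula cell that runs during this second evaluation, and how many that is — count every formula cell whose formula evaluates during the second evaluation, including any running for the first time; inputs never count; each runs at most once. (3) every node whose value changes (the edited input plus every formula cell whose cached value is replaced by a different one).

Initial pass — values computed on the first demand:
  F4 = MIN(9, 8) = 8
  A12 = MAX(9, 8) = 9
  G1 = MAX(9, 8) = 9
  A9 = MAX(9, 9) = 9

Second demand — change propagation:
  no demanded computation ever read D10, so the edit dirties nothing and nothing runs.

The important point: nothing the output needs ever reads D10, so the edit is invisible to it.

A9 now evaluates to 9.
Run set: none (0 run).
Changed values: D10.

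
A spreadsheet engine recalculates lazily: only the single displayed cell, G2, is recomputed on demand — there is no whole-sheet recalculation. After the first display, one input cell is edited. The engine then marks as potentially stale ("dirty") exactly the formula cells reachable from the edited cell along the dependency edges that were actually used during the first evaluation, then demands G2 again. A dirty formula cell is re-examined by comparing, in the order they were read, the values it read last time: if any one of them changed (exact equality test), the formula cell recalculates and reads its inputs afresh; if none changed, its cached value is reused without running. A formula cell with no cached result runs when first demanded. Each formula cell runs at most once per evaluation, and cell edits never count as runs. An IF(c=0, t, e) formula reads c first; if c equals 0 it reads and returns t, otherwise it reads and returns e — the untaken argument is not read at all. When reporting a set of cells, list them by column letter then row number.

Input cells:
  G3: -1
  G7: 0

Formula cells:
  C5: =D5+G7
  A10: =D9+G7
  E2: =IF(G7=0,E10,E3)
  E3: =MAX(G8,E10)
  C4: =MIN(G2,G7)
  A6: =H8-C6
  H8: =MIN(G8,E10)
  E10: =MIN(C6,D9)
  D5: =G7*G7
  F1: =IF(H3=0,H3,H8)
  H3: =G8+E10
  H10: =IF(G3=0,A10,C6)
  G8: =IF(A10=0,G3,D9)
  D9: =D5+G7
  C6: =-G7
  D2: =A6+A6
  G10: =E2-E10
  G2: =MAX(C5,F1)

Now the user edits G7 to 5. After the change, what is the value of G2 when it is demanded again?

New value of G2: 30.

First evaluation (everything demanded from the output):
  C6 = -(0) = 0
  D5 = 0 * 0 = 0
  C5 = 0 + 0 = 0
  D9 = 0 + 0 = 0
  A10 = 0 + 0 = 0
  E10 = MIN(0, 0) = 0
  G8 = IF(A10=0: A10=0 -> then branch G3) = -1
  H3 = -1 + 0 = -1
  H8 = MIN(-1, 0) = -1
  F1 = IF(H3=0: H3=-1 -> else branch H8) = -1
  G2 = MAX(0, -1) = 0

Propagation after the edit:
  C6: runs — G7 0->5; result -5.
  D5: runs — G7 0->5; G7 0->5; result 25.
  C5: runs — D5 0->25; G7 0->5; result 30.
  D9: runs — D5 0->25; G7 0->5; result 30.
  A10: runs — D9 0->30; G7 0->5; result 35.
  E10: runs — C6 0->-5; D9 0->30; result -5.
  G8: runs — A10 0->35; result 30.
  H3: runs — G8 -1->30; E10 0->-5; result 25.
  H8: runs — G8 -1->30; E10 0->-5; result -5.
  F1: runs — H3 -1->25; H8 -1->-5; result -5.
  G2: runs — C5 0->30; F1 -1->-5; result 30.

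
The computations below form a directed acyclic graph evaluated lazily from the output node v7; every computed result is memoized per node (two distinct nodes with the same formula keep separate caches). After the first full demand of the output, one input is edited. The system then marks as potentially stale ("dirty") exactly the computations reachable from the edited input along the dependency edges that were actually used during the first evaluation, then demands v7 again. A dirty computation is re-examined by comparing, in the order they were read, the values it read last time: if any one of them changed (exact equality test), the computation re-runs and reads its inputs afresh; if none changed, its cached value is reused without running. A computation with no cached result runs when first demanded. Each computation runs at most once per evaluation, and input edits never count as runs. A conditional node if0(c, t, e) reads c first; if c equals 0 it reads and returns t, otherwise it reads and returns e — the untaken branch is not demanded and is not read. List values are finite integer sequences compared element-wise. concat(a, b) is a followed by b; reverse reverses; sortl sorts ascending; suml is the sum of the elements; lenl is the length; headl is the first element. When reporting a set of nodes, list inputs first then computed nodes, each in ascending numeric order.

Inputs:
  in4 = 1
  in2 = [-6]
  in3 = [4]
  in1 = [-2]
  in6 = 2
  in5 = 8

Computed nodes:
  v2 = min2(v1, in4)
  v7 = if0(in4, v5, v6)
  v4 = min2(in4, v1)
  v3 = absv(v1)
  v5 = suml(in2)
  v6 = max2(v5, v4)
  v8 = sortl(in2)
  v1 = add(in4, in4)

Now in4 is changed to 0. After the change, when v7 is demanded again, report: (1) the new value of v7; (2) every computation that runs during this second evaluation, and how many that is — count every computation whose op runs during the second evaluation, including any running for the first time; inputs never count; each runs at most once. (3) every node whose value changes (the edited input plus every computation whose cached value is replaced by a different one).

Demanding v7 again yields -6.
1 computations run: v7.
The nodes whose values change: in4, v7.
Note the branch switch — demand abandons v1, v4, v6, which are never re-examined.

First demand of the output computes:
  v1 = add(1, 1) = 2
  v4 = min2(1, 2) = 1
  v5 = suml([-6]) = -6
  v6 = max2(-6, 1) = 1
  v7 = if0(in4=1 -> else branch v6) = 1

After the edit, cleaning proceeds:
  v1: stays stale; no demand reaches it after the flip.
  v4: stays stale; no demand reaches it after the flip.
  v6: stays stale; no demand reaches it after the flip.
  v7: a read changed (in4 1->0) — executes, giving -6.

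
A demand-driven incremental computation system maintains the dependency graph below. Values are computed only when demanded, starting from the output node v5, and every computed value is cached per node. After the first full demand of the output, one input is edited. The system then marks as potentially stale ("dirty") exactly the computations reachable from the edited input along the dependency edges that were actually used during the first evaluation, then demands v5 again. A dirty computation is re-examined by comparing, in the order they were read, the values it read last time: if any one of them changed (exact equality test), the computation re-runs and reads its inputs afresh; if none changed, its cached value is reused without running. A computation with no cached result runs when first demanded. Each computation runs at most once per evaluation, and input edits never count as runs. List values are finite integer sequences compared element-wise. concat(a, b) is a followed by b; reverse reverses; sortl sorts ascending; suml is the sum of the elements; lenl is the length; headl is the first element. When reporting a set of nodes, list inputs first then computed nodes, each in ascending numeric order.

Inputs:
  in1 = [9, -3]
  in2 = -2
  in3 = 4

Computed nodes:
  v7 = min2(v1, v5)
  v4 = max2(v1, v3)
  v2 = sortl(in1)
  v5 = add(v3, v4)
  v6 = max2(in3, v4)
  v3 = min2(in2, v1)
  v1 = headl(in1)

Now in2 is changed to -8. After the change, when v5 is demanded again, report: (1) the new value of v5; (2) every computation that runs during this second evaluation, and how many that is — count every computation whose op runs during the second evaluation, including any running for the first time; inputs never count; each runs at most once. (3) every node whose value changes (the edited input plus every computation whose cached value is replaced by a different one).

New value of v5: 1.
Computations that run: v3, v4, v5 — 3 in total.
Values that change: in2, v3, v5.

First evaluation (everything demanded from the output):
  v1 = headl([9, -3]) = 9
  v3 = min2(-2, 9) = -2
  v4 = max2(9, -2) = 9
  v5 = add(-2, 9) = 7

Propagation after the edit:
  v3: runs — in2 -2->-8; result -8.
  v4: runs — v3 -2->-8; result 9 (same value as before).
  v5: runs — v3 -2->-8; result 1.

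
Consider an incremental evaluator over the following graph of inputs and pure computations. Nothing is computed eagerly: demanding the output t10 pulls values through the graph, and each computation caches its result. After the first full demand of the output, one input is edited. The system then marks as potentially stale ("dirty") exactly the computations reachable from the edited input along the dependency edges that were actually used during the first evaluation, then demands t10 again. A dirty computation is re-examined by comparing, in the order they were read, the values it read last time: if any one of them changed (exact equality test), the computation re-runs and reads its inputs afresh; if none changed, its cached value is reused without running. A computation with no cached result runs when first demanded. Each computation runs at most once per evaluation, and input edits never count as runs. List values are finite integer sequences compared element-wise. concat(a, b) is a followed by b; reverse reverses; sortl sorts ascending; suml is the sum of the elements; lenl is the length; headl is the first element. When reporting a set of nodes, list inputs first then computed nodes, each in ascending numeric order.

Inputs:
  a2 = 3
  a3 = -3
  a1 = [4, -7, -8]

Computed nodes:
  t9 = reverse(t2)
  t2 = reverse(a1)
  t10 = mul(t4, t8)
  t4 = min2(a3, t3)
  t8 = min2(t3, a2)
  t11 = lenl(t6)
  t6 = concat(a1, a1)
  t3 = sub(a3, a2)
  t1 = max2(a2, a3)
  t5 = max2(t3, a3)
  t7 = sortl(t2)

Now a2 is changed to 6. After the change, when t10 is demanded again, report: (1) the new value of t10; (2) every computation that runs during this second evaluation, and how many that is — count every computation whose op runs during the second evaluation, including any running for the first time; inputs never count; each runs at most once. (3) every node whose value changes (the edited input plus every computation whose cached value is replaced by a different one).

t10 now evaluates to 81.
Run set: t3, t4, t8, t10 (4 run).
Changed values: a2, t3, t4, t8, t10.

Initial pass — values computed on the first demand:
  t3 = sub(-3, 3) = -6
  t4 = min2(-3, -6) = -6
  t8 = min2(-6, 3) = -6
  t10 = mul(-6, -6) = 36

Second demand — change propagation:
  t3: re-runs because a2 3->6; new result -9.
  t4: re-runs because t3 -6->-9; new result -9.
  t8: re-runs because t3 -6->-9; a2 3->6; new result -9.
  t10: re-runs because t4 -6->-9; t8 -6->-9; new result 81.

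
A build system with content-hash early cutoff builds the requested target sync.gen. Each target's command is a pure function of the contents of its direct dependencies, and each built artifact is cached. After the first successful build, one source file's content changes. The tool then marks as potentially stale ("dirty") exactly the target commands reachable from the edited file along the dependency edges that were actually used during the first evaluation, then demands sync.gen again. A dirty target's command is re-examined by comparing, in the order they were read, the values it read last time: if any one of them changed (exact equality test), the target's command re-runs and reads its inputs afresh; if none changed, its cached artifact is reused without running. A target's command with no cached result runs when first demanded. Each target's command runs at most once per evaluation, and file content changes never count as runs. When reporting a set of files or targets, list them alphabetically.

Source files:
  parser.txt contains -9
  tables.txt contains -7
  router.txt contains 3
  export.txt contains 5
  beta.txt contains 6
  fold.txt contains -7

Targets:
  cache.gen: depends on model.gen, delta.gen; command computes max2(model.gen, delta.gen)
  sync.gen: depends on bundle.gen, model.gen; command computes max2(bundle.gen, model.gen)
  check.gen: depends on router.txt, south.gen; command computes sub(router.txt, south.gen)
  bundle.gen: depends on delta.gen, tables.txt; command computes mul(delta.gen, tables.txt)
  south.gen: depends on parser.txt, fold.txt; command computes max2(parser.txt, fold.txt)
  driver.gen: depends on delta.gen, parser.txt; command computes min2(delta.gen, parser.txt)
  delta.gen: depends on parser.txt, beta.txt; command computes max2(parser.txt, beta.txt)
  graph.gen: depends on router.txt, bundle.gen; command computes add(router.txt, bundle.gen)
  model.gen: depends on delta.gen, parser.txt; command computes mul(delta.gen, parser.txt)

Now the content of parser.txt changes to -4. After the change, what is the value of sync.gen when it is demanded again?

New value of sync.gen: -24.
Key observation: the cutoff stops propagation at bundle.gen — its inputs' values are unchanged, so it reuses its cache.

First evaluation (everything demanded from the output):
  delta.gen = max2(-9, 6) = 6
  bundle.gen = mul(6, -7) = -42
  model.gen = mul(6, -9) = -54
  sync.gen = max2(-42, -54) = -42

Propagation after the edit:
  delta.gen: runs — parser.txt -9->-4; result 6 (same value as before).
  bundle.gen: checked — values it read are unchanged (delta.gen unchanged, tables.txt unchanged); reused cached -42 without running.
  model.gen: runs — parser.txt -9->-4; result -24.
  sync.gen: runs — model.gen -54->-24; result -24.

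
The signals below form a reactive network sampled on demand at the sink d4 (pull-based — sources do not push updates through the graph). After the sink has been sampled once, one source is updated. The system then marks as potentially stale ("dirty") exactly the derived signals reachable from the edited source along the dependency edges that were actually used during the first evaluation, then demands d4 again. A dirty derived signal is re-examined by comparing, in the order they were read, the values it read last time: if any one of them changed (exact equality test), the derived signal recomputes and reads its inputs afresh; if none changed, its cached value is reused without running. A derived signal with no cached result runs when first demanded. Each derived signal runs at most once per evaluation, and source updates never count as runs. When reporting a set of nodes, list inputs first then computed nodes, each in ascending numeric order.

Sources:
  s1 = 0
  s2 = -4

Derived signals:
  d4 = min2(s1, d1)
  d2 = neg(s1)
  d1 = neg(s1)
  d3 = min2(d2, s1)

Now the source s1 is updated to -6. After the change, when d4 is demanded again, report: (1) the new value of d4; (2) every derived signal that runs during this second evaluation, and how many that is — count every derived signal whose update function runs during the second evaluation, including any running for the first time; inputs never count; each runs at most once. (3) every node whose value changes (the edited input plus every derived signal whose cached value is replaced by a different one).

Initial pass — values computed on the first demand:
  d1 = neg(0) = 0
  d4 = min2(0, 0) = 0

Second demand — change propagation:
  d1: re-runs because s1 0->-6; new result 6.
  d4: re-runs because s1 0->-6; d1 0->6; new result -6.

d4 now evaluates to -6.
Run set: d1, d4 (2 run).
Changed values: s1, d1, d4.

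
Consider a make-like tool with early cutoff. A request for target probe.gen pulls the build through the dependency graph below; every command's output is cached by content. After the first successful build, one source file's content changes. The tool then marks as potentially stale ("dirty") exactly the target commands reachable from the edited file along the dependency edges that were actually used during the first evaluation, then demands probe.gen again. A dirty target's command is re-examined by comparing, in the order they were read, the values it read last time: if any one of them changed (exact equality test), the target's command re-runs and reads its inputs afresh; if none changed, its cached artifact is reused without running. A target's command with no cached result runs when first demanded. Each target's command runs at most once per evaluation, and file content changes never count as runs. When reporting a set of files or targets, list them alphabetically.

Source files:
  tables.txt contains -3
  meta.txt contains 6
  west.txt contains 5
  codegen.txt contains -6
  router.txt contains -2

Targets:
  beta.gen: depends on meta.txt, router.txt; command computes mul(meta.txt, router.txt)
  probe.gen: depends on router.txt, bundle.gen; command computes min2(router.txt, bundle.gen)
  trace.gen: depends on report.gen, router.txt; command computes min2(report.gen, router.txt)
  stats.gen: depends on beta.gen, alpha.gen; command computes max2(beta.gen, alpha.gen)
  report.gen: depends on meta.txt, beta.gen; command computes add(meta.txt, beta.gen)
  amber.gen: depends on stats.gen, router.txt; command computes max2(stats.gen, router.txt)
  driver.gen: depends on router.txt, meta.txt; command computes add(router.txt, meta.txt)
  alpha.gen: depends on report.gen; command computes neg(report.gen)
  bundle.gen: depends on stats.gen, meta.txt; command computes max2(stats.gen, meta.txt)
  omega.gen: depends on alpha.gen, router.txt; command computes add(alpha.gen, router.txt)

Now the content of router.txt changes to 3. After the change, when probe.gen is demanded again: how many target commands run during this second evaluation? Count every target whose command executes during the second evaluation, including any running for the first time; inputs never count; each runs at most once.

First demand of the output computes:
  beta.gen = mul(6, -2) = -12
  report.gen = add(6, -12) = -6
  alpha.gen = neg(-6) = 6
  stats.gen = max2(-12, 6) = 6
  bundle.gen = max2(6, 6) = 6
  probe.gen = min2(-2, 6) = -2

After the edit, cleaning proceeds:
  beta.gen: a read changed (router.txt -2->3) — executes, giving 18.
  report.gen: a read changed (beta.gen -12->18) — executes, giving 24.
  alpha.gen: a read changed (report.gen -6->24) — executes, giving -24.
  stats.gen: a read changed (beta.gen -12->18; alpha.gen 6->-24) — executes, giving 18.
  bundle.gen: a read changed (stats.gen 6->18) — executes, giving 18.
  probe.gen: a read changed (router.txt -2->3; bundle.gen 6->18) — executes, giving 3.

6 target commands run: alpha.gen, beta.gen, bundle.gen, probe.gen, report.gen, stats.gen.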